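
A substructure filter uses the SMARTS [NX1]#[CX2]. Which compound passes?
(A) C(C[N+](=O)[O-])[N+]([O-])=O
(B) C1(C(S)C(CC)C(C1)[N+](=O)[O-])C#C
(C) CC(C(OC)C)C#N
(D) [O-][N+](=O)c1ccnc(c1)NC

C

[NX1]#[CX2] describes a nitrogen triple-bonded to a two-connected carbon (a nitrile).
(A) has a nitro group (-[N+](=O)[O-]) but there is no C#N triple bond.
(B) has a nitro group (-[N+](=O)[O-]) but there is no C#N triple bond.
(C) contains a nitrile (-C#N), which satisfies every atom and bond constraint.
(D) has a nitro group (-[N+](=O)[O-]) but there is no C#N triple bond.
So the answer is (C).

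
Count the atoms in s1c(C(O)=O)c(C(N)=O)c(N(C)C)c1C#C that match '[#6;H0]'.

7

Check the 16 heavy atoms by environment: 1× s (aromatic, H0) → no; 4× c (aromatic, H0) → match; 3× C (H0) → match; 2× O (H0) → no; 1× N (H2) → no; 1× C (H1) → no; 1× N (H0) → no; 2× C (H3) → no; 1× O (H1) → no.
Summing the matching environments: 4 + 3 = 7 matching atoms.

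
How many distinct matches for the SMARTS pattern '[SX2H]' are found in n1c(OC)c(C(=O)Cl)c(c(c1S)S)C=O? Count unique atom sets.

2

[SX2H] is the SMARTS for a thiol: an aliphatic sulfur with two connections, one being H.
The molecule carries 2 separate instances of a thiol (-SH) meeting every constraint; each maps to a distinct set of atoms, giving 2 matches.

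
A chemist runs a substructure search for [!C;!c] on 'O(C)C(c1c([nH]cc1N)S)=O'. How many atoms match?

The query [!C;!c] means: neither aliphatic nor aromatic carbon — same as [!#6].
Check the 11 heavy atoms by environment: 1× n (aromatic) → match; 4× c (aromatic) → no; 2× C → no; 2× O → match; 1× S → match; 1× N → match.
Summing the matching environments: 1 + 2 + 1 + 1 = 5 matching atoms.

5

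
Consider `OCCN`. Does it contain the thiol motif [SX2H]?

The pattern [SX2H] describes an aliphatic sulfur with two connections, one being H — a thiol.
The closest candidate here is a hydroxyl group (-OH), but it is an -OH, not an -SH. No other fragment satisfies the full query, so there is no match.

No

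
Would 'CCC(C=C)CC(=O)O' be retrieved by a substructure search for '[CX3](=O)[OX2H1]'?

Yes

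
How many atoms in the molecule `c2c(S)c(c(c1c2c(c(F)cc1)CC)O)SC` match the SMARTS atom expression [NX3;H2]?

0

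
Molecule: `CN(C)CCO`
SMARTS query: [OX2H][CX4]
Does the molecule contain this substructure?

The pattern [OX2H][CX4] describes a hydroxyl oxygen bound to an sp3 (X4) carbon — an aliphatic alcohol.
The molecule carries a hydroxyl group (-OH), whose atoms satisfy every constraint of the query, so the pattern matches.

Yes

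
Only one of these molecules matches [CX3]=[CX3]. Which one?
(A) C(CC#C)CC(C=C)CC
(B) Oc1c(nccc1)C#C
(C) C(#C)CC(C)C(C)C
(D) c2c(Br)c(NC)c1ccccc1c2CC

A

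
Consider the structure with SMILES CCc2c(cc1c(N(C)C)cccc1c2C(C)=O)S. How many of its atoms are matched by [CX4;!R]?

Check the 19 heavy atoms by environment: 10× c (aromatic, X3, in 6-ring) → no; 5× C (X4, acyclic) → match; 1× N (X3, acyclic) → no; 1× S (X2, acyclic) → no; 1× C (X3, acyclic) → no; 1× O (X1, acyclic) → no.
That gives 5 matching atoms.

5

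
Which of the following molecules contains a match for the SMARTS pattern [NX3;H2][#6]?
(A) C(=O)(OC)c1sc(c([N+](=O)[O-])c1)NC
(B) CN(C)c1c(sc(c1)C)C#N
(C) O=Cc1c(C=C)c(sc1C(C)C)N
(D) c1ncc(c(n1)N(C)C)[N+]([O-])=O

[NX3;H2][#6] describes a trivalent nitrogen with two H attached to carbon (a primary amine).
(A) has a nitro group (-[N+](=O)[O-]) but the nitrogen is [N+] with no H, not NX3H2.
(B) has a dimethylamino group (-N(CH3)2) but the nitrogen has H0, not H2.
(C) contains a primary amino group (-NH2), which satisfies every atom and bond constraint.
(D) has a nitro group (-[N+](=O)[O-]) but the nitrogen is [N+] with no H, not NX3H2.
So the answer is (C).

C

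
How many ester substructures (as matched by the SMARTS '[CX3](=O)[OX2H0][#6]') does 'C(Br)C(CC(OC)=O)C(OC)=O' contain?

2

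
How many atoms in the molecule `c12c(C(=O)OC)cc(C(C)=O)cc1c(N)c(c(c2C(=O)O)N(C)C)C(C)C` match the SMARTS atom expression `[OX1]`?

3

The query [OX1] means: aliphatic oxygen with one total connection — typically a carbonyl =O or an oxide.
Check the 27 heavy atoms by environment: 10× c (aromatic, X3) → no; 3× C (X3) → no; 3× O (X1) → match; 7× C (X4) → no; 2× N (X3) → no; 2× O (X2) → no.
That gives 3 matching atoms.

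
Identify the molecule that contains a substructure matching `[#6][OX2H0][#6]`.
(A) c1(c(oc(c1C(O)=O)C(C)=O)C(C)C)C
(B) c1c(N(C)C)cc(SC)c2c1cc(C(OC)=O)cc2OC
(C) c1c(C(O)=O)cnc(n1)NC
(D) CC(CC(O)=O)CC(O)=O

[#6][OX2H0][#6] describes an aliphatic oxygen bridging two carbons with no H on the oxygen (an ether).
(A) has a carboxylic acid group (-C(=O)OH) but the -OH oxygen has H1; the =O is OX1, not OX2.
(B) contains a methoxy ether (-OCH3), which satisfies every atom and bond constraint.
(C) has a carboxylic acid group (-C(=O)OH) but the -OH oxygen has H1; the =O is OX1, not OX2.
(D) has a carboxylic acid group (-C(=O)OH) but the -OH oxygen has H1; the =O is OX1, not OX2.
So the answer is (B).

B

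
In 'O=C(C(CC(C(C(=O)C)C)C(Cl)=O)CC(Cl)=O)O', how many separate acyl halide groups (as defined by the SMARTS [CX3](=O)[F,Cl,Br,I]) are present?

2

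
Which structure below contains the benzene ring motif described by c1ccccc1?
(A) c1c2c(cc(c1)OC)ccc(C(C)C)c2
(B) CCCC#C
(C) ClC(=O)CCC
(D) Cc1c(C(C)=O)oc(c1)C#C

A

c1ccccc1 describes six aromatic carbons in a ring (a benzene ring).
(A) contains the required atom environment, so the pattern matches.
(B) has a methyl group (-CH3) but no six-membered all-carbon aromatic ring is present.
(C) has a methyl group (-CH3) but no six-membered all-carbon aromatic ring is present.
(D) has a methyl group (-CH3) but no six-membered all-carbon aromatic ring is present.
So the answer is (A).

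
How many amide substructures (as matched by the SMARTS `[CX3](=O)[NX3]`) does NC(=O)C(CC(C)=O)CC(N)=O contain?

[CX3](=O)[NX3] is the SMARTS for an amide: a carbonyl carbon bonded to a trivalent nitrogen.
The molecule carries 2 separate instances of a primary amide (-C(=O)NH2) meeting every constraint; each maps to a distinct set of atoms, giving 2 matches.

2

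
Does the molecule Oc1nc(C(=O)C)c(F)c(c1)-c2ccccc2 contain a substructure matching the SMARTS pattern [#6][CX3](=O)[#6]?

The pattern [#6][CX3](=O)[#6] describes a carbonyl carbon (no H) flanked by two carbons — a ketone.
The molecule carries an acetyl/ketone group (-C(=O)CH3), whose atoms satisfy every constraint of the query, so the pattern matches.

Yes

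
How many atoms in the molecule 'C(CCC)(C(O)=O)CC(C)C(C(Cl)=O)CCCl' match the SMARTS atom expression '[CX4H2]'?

5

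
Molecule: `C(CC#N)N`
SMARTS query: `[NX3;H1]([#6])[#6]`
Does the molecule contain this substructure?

No

The pattern [NX3;H1]([#6])[#6] describes a trivalent nitrogen with one H, bonded to two carbons — a secondary amine.
The closest candidate here is a primary amino group (-NH2), but the nitrogen has H2 and only one carbon neighbour. No other fragment satisfies the full query, so there is no match.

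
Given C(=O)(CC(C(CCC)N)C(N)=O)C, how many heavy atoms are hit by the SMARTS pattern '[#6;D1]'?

2

The query [#6;D1] means: carbon bonded to exactly one heavy atom.
Check the 13 heavy atoms by environment: 3× C (D2) → no; 4× C (D3) → no; 2× O (D1) → no; 2× C (D1) → match; 2× N (D1) → no.
That gives 2 matching atoms.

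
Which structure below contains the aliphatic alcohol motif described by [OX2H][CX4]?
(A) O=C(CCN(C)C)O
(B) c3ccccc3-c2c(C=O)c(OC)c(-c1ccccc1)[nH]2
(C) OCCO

C

[OX2H][CX4] describes a hydroxyl oxygen bound to an sp3 (X4) carbon (an aliphatic alcohol).
(A) has a carboxylic acid group (-C(=O)OH) but the -OH is on a CX3 carbonyl carbon, not a CX4 carbon.
(B) has a methoxy ether (-OCH3) but the oxygen has H0 (ether), not H1.
(C) contains a hydroxyl group (-OH), which satisfies every atom and bond constraint.
So the answer is (C).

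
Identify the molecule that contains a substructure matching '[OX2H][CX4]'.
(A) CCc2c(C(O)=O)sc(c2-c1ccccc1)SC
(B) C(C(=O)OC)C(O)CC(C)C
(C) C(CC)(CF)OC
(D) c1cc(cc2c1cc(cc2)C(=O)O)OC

B

[OX2H][CX4] describes a hydroxyl oxygen bound to an sp3 (X4) carbon (an aliphatic alcohol).
(A) has a carboxylic acid group (-C(=O)OH) but the -OH is on a CX3 carbonyl carbon, not a CX4 carbon.
(B) contains a hydroxyl group (-OH), which satisfies every atom and bond constraint.
(C) has a methoxy ether (-OCH3) but the oxygen has H0 (ether), not H1.
(D) has a methoxy ether (-OCH3) but the oxygen has H0 (ether), not H1.
So the answer is (B).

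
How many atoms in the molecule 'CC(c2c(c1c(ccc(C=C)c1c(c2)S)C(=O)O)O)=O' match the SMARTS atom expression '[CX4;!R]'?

1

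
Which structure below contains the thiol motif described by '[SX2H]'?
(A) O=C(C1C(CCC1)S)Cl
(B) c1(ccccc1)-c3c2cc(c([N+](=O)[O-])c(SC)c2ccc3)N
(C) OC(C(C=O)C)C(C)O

A

[SX2H] describes an aliphatic sulfur with two connections, one being H (a thiol).
(A) contains a thiol (-SH), which satisfies every atom and bond constraint.
(B) has a methylthio ether (-SCH3) but the sulfur has H0 (bonded to two carbons), not H1.
(C) has a hydroxyl group (-OH) but it is an -OH, not an -SH.
So the answer is (A).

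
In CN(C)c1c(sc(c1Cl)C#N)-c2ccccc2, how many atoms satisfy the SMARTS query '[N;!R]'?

The query [N;!R] means: aliphatic nitrogen not in a ring.
Check the 17 heavy atoms by environment: 1× s (aromatic, in 5-ring) → no; 4× c (aromatic, in 5-ring) → no; 2× N (acyclic) → match; 3× C (acyclic) → no; 6× c (aromatic, in 6-ring) → no; 1× Cl (acyclic) → no.
That gives 2 matching atoms.

2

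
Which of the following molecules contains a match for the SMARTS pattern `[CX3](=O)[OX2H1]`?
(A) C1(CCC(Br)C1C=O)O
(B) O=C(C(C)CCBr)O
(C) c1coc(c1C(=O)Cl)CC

[CX3](=O)[OX2H1] describes an sp2 carbon double-bonded to O and single-bonded to an -OH oxygen (a carboxylic acid).
(A) has an aldehyde (-CHO) but there is no singly-bonded oxygen on the carbonyl carbon.
(B) contains a carboxylic acid group (-C(=O)OH), which satisfies every atom and bond constraint.
(C) has an acyl chloride (-C(=O)Cl) but the carbonyl is bonded to Cl, not to an -OH oxygen.
So the answer is (B).

B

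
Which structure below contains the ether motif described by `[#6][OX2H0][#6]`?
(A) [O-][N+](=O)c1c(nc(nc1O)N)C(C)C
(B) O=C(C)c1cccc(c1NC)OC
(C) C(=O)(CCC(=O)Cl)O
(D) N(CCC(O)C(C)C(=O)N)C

B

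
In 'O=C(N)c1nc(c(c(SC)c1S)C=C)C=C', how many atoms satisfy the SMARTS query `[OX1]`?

The query [OX1] means: aliphatic oxygen with one total connection — typically a carbonyl =O or an oxide.
Check the 16 heavy atoms by environment: 1× n (aromatic, X2) → no; 5× c (aromatic, X3) → no; 2× S (X2) → no; 5× C (X3) → no; 1× C (X4) → no; 1× O (X1) → match; 1× N (X3) → no.
That gives 1 matching atom.

1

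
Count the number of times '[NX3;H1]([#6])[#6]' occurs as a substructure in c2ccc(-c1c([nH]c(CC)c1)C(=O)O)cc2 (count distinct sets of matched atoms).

0

[NX3;H1]([#6])[#6] is the SMARTS for a secondary amine: a trivalent nitrogen with one H, bonded to two carbons.
No fragment in the molecule satisfies every constraint, giving 0 matches.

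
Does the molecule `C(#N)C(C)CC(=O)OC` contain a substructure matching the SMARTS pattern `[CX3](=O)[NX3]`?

No

The pattern [CX3](=O)[NX3] describes a carbonyl carbon bonded to a trivalent nitrogen — an amide.
The closest candidate here is a methyl-ester group (-C(=O)OCH3), but the carbonyl is bonded to O, not to an NX3 nitrogen. No other fragment satisfies the full query, so there is no match.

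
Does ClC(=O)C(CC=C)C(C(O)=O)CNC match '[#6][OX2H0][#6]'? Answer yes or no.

The pattern [#6][OX2H0][#6] describes an aliphatic oxygen bridging two carbons with no H on the oxygen — an ether.
The closest candidate here is a carboxylic acid group (-C(=O)OH), but the -OH oxygen has H1; the =O is OX1, not OX2. No other fragment satisfies the full query, so there is no match.

No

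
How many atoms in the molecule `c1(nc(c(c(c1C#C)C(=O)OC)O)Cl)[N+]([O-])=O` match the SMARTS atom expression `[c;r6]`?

5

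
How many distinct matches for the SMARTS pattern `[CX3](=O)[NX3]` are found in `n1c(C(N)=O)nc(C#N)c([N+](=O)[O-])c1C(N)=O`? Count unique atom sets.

2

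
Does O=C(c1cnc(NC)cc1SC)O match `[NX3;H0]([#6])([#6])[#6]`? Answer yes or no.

No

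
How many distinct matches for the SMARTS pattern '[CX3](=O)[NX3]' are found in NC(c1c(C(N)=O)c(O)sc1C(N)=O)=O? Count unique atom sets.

3

[CX3](=O)[NX3] is the SMARTS for an amide: a carbonyl carbon bonded to a trivalent nitrogen.
The molecule carries 3 separate instances of a primary amide (-C(=O)NH2) meeting every constraint; each maps to a distinct set of atoms, giving 3 matches.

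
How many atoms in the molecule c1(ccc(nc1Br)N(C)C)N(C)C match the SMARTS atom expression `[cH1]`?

2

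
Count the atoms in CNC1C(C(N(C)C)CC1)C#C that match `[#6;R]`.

The query [#6;R] means: carbon that is part of a ring.
Check the 12 heavy atoms by environment: 5× C (in 5-ring) → match; 2× N (acyclic) → no; 5× C (acyclic) → no.
That gives 5 matching atoms.

5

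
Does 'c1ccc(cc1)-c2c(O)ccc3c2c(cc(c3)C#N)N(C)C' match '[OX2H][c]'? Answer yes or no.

Yes

The pattern [OX2H][c] describes a hydroxyl oxygen attached to an aromatic carbon — a phenol.
The molecule carries a hydroxyl group (-OH), whose atoms satisfy every constraint of the query, so the pattern matches.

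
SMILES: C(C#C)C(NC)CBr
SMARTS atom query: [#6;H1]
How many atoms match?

Check the 8 heavy atoms by environment: 2× C (H2) → no; 2× C (H1) → match; 1× N (H1) → no; 1× C (H3) → no; 1× Br (H0) → no; 1× C (H0) → no.
That gives 2 matching atoms.

2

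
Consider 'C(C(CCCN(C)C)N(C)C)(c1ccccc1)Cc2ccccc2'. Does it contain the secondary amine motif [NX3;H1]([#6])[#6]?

No

The pattern [NX3;H1]([#6])[#6] describes a trivalent nitrogen with one H, bonded to two carbons — a secondary amine.
The closest candidate here is a dimethylamino group (-N(CH3)2), but the nitrogen has H0, not H1. No other fragment satisfies the full query, so there is no match.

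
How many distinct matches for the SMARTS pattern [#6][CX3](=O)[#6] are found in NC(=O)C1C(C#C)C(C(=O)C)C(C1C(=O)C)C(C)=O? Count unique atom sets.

3

[#6][CX3](=O)[#6] is the SMARTS for a ketone: a carbonyl carbon (no H) flanked by two carbons.
The molecule carries 3 separate instances of an acetyl/ketone group (-C(=O)CH3) meeting every constraint; each maps to a distinct set of atoms, giving 3 matches.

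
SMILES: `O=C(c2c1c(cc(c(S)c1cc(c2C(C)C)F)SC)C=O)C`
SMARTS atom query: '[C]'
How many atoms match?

7

The query [C] means: uppercase C matches aliphatic (non-aromatic) carbon only.
Check the 22 heavy atoms by environment: 10× c (aromatic) → no; 7× C → match; 2× S → no; 2× O → no; 1× F → no.
That gives 7 matching atoms.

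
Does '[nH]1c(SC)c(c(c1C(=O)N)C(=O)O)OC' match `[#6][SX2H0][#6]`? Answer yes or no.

The pattern [#6][SX2H0][#6] describes an aliphatic sulfur bridging two carbons with no H on the sulfur — a thioether.
The molecule carries a methylthio ether (-SCH3), whose atoms satisfy every constraint of the query, so the pattern matches.

Yes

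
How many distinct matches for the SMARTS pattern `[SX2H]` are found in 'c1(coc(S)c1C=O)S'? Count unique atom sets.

[SX2H] is the SMARTS for a thiol: an aliphatic sulfur with two connections, one being H.
The molecule carries 2 separate instances of a thiol (-SH) meeting every constraint; each maps to a distinct set of atoms, giving 2 matches.

2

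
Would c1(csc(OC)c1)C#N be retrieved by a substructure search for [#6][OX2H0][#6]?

Yes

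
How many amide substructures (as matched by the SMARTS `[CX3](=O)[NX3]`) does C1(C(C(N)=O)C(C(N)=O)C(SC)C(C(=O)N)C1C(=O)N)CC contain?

[CX3](=O)[NX3] is the SMARTS for an amide: a carbonyl carbon bonded to a trivalent nitrogen.
The molecule carries 4 separate instances of a primary amide (-C(=O)NH2) meeting every constraint; each maps to a distinct set of atoms, giving 4 matches.

4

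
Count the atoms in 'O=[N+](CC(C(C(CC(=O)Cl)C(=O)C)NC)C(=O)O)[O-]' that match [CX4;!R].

7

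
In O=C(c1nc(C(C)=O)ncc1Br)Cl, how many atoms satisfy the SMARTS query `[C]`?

The query [C] means: uppercase C matches aliphatic (non-aromatic) carbon only.
Check the 13 heavy atoms by environment: 2× n (aromatic) → no; 4× c (aromatic) → no; 1× Br → no; 3× C → match; 2× O → no; 1× Cl → no.
That gives 3 matching atoms.

3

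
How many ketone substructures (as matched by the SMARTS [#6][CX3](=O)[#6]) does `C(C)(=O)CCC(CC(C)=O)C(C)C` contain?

[#6][CX3](=O)[#6] is the SMARTS for a ketone: a carbonyl carbon (no H) flanked by two carbons.
The molecule carries 2 separate instances of an acetyl/ketone group (-C(=O)CH3) meeting every constraint; each maps to a distinct set of atoms, giving 2 matches.

2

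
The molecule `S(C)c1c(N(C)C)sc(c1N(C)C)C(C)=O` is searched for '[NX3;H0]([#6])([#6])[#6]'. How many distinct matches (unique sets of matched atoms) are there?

[NX3;H0]([#6])([#6])[#6] is the SMARTS for a tertiary amine: a trivalent nitrogen with no H, bonded to three carbons.
The molecule carries 2 separate instances of a dimethylamino group (-N(CH3)2) meeting every constraint; each maps to a distinct set of atoms, giving 2 matches.

2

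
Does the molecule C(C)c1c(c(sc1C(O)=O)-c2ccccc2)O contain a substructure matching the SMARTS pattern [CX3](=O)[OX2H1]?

Yes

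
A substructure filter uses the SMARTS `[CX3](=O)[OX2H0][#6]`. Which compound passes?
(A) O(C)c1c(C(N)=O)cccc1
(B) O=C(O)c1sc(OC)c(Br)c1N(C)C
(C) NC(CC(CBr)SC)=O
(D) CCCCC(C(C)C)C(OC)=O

D

[CX3](=O)[OX2H0][#6] describes a carbonyl carbon bonded to an oxygen that is itself bonded to carbon (no H on that O) (an ester).
(A) has a methoxy ether (-OCH3) but the ether oxygen is not adjacent to a C=O carbon.
(B) has a methoxy ether (-OCH3) but the ether oxygen is not adjacent to a C=O carbon.
(C) has a primary amide (-C(=O)NH2) but the carbonyl is bonded to N, not to an O-C linkage.
(D) contains a methyl-ester group (-C(=O)OCH3), which satisfies every atom and bond constraint.
So the answer is (D).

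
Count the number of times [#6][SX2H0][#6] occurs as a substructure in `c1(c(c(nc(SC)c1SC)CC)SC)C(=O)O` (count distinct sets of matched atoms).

3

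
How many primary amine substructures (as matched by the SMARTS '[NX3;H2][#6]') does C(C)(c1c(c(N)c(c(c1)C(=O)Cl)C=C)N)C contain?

[NX3;H2][#6] is the SMARTS for a primary amine: a trivalent nitrogen with two H attached to carbon.
The molecule carries 2 separate instances of a primary amino group (-NH2) meeting every constraint; each maps to a distinct set of atoms, giving 2 matches.

2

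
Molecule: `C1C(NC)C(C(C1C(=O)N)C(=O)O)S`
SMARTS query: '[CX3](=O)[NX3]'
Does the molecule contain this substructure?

Yes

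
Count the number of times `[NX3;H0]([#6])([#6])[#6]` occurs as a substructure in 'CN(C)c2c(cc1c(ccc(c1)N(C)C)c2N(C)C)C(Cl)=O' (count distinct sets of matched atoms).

3

[NX3;H0]([#6])([#6])[#6] is the SMARTS for a tertiary amine: a trivalent nitrogen with no H, bonded to three carbons.
The molecule carries 3 separate instances of a dimethylamino group (-N(CH3)2) meeting every constraint; each maps to a distinct set of atoms, giving 3 matches.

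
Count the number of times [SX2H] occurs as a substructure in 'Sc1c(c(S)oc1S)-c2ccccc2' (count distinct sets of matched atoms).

[SX2H] is the SMARTS for a thiol: an aliphatic sulfur with two connections, one being H.
The molecule carries 3 separate instances of a thiol (-SH) meeting every constraint; each maps to a distinct set of atoms, giving 3 matches.

3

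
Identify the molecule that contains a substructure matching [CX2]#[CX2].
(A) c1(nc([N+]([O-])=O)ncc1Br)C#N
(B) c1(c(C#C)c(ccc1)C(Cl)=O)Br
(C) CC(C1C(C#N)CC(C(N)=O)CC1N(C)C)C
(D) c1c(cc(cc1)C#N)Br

B

[CX2]#[CX2] describes a carbon-carbon triple bond (an alkyne).
(A) has a nitrile (-C#N) but the triple bond is C#N, not C#C.
(B) contains an ethynyl group (-C#CH), which satisfies every atom and bond constraint.
(C) has a nitrile (-C#N) but the triple bond is C#N, not C#C.
(D) has a nitrile (-C#N) but the triple bond is C#N, not C#C.
So the answer is (B).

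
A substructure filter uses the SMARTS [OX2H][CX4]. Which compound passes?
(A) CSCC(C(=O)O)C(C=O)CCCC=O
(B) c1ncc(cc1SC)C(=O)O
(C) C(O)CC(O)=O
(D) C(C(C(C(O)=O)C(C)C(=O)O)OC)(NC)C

C

[OX2H][CX4] describes a hydroxyl oxygen bound to an sp3 (X4) carbon (an aliphatic alcohol).
(A) has a carboxylic acid group (-C(=O)OH) but the -OH is on a CX3 carbonyl carbon, not a CX4 carbon.
(B) has a carboxylic acid group (-C(=O)OH) but the -OH is on a CX3 carbonyl carbon, not a CX4 carbon.
(C) contains a hydroxyl group (-OH), which satisfies every atom and bond constraint.
(D) has a carboxylic acid group (-C(=O)OH) but the -OH is on a CX3 carbonyl carbon, not a CX4 carbon.
So the answer is (C).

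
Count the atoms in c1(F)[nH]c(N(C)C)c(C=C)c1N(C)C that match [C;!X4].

2

The query [C;!X4] means: aliphatic carbon that does not have four total connections.
Check the 14 heavy atoms by environment: 1× n (aromatic, X3) → no; 4× c (aromatic, X3) → no; 2× N (X3) → no; 4× C (X4) → no; 2× C (X3) → match; 1× F (X1) → no.
That gives 2 matching atoms.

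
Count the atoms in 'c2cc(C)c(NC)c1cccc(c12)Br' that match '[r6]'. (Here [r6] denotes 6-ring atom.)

10

The query [r6] means: r6 matches atoms in a six-membered ring.
Check the 14 heavy atoms by environment: 10× c (aromatic, in 6-ring) → match; 1× N (acyclic) → no; 2× C (acyclic) → no; 1× Br (acyclic) → no.
That gives 10 matching atoms.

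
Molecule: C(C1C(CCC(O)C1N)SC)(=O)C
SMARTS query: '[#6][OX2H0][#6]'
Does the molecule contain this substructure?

The pattern [#6][OX2H0][#6] describes an aliphatic oxygen bridging two carbons with no H on the oxygen — an ether.
The closest candidate here is a hydroxyl group (-OH), but the oxygen has H1, not H0 bridging two carbons. No other fragment satisfies the full query, so there is no match.

No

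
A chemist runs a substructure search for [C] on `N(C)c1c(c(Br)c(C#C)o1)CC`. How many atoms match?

The query [C] means: uppercase C matches aliphatic (non-aromatic) carbon only.
Check the 12 heavy atoms by environment: 1× o (aromatic) → no; 4× c (aromatic) → no; 1× N → no; 5× C → match; 1× Br → no.
That gives 5 matching atoms.

5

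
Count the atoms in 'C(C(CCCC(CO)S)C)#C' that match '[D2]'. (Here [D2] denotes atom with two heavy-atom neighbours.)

5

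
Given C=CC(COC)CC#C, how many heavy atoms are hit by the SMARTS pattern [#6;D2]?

4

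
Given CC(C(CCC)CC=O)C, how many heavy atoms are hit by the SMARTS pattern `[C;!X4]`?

The query [C;!X4] means: aliphatic carbon that does not have four total connections.
Check the 10 heavy atoms by environment: 8× C (X4) → no; 1× C (X3) → match; 1× O (X1) → no.
That gives 1 matching atom.

1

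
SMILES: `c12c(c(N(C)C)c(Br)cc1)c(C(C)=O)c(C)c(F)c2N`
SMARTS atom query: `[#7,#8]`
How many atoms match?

3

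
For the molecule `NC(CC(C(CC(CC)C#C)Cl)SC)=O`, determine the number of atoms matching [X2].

3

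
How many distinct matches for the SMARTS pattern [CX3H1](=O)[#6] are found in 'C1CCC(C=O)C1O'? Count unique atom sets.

1

[CX3H1](=O)[#6] is the SMARTS for an aldehyde: an sp2 carbon with one H, double-bonded to O and single-bonded to carbon.
Exactly one fragment in the molecule meets all constraints, giving 1 match.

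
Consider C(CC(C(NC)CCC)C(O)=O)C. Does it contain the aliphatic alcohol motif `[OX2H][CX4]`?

The pattern [OX2H][CX4] describes a hydroxyl oxygen bound to an sp3 (X4) carbon — an aliphatic alcohol.
The closest candidate here is a carboxylic acid group (-C(=O)OH), but the -OH is on a CX3 carbonyl carbon, not a CX4 carbon. No other fragment satisfies the full query, so there is no match.

No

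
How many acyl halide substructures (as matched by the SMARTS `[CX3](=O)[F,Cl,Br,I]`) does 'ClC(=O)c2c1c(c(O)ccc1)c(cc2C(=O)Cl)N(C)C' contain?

2

[CX3](=O)[F,Cl,Br,I] is the SMARTS for an acyl halide: a carbonyl carbon bonded to a halogen.
The molecule carries 2 separate instances of an acyl chloride (-C(=O)Cl) meeting every constraint; each maps to a distinct set of atoms, giving 2 matches.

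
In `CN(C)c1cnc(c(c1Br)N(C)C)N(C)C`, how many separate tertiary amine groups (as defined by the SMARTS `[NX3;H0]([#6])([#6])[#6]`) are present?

3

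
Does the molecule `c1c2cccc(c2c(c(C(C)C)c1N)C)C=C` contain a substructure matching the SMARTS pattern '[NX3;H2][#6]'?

Yes

The pattern [NX3;H2][#6] describes a trivalent nitrogen with two H attached to carbon — a primary amine.
The molecule carries a primary amino group (-NH2), whose atoms satisfy every constraint of the query, so the pattern matches.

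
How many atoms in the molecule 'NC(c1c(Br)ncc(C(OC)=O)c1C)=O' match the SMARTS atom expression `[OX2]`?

The query [OX2] means: aliphatic oxygen with two total connections — ether, hydroxyl, or ester single-bond O.
Check the 15 heavy atoms by environment: 1× n (aromatic, X2) → no; 5× c (aromatic, X3) → no; 2× C (X4) → no; 2× C (X3) → no; 2× O (X1) → no; 1× O (X2) → match; 1× Br (X1) → no; 1× N (X3) → no.
That gives 1 matching atom.

1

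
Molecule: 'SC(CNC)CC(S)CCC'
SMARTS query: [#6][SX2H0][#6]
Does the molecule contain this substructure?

The pattern [#6][SX2H0][#6] describes an aliphatic sulfur bridging two carbons with no H on the sulfur — a thioether.
The closest candidate here is a thiol (-SH), but the sulfur has H1, not H0 bridging two carbons. No other fragment satisfies the full query, so there is no match.

No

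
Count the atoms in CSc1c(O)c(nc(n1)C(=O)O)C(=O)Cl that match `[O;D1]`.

4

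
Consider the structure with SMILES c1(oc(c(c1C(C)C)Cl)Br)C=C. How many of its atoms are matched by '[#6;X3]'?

The query [#6;X3] means: any carbon (aromatic or not) with three total connections.
Check the 12 heavy atoms by environment: 1× o (aromatic, X2) → no; 4× c (aromatic, X3) → match; 2× C (X3) → match; 1× Br (X1) → no; 3× C (X4) → no; 1× Cl (X1) → no.
Summing the matching environments: 4 + 2 = 6 matching atoms.

6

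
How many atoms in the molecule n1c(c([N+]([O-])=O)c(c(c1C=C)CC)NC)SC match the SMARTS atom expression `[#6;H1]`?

Check the 17 heavy atoms by environment: 1× n (aromatic, H0) → no; 5× c (aromatic, H0) → no; 1× C (H1) → match; 2× C (H2) → no; 3× C (H3) → no; 1× N (H1) → no; 1× N (charge +1, H0) → no; 1× O (charge -1, H0) → no; 1× O (H0) → no; 1× S (H0) → no.
That gives 1 matching atom.

1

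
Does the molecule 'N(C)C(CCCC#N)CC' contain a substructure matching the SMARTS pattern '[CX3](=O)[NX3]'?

The pattern [CX3](=O)[NX3] describes a carbonyl carbon bonded to a trivalent nitrogen — an amide.
The closest candidate here is a nitrile (-C#N), but the nitrile N is NX1 (triple-bonded), not NX3. No other fragment satisfies the full query, so there is no match.

No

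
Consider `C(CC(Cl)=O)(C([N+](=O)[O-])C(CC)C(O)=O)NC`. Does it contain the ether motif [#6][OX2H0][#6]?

The pattern [#6][OX2H0][#6] describes an aliphatic oxygen bridging two carbons with no H on the oxygen — an ether.
The closest candidate here is a carboxylic acid group (-C(=O)OH), but the -OH oxygen has H1; the =O is OX1, not OX2. No other fragment satisfies the full query, so there is no match.

No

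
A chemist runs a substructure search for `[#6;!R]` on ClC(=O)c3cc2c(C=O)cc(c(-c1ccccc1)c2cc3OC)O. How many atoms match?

The query [#6;!R] means: carbon not in any ring.
Check the 24 heavy atoms by environment: 16× c (aromatic, in 6-ring) → no; 4× O (acyclic) → no; 3× C (acyclic) → match; 1× Cl (acyclic) → no.
That gives 3 matching atoms.

3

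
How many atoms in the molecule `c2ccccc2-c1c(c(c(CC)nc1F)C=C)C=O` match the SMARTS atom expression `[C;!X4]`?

Check the 19 heavy atoms by environment: 1× n (aromatic, X2) → no; 11× c (aromatic, X3) → no; 2× C (X4) → no; 1× F (X1) → no; 3× C (X3) → match; 1× O (X1) → no.
That gives 3 matching atoms.

3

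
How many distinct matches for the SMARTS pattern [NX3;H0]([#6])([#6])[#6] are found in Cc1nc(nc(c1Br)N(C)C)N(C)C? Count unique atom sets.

2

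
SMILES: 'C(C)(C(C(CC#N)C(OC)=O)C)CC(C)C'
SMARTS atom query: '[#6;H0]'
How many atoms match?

2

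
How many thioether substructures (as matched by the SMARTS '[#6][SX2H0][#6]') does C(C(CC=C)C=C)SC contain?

1

[#6][SX2H0][#6] is the SMARTS for a thioether: an aliphatic sulfur bridging two carbons with no H on the sulfur.
Exactly one fragment in the molecule meets all constraints, giving 1 match.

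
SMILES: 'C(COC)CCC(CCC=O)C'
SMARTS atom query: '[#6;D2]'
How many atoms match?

7

Check the 12 heavy atoms by environment: 7× C (D2) → match; 1× C (D3) → no; 1× O (D2) → no; 2× C (D1) → no; 1× O (D1) → no.
That gives 7 matching atoms.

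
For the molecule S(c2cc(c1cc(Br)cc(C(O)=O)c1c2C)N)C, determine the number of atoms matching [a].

10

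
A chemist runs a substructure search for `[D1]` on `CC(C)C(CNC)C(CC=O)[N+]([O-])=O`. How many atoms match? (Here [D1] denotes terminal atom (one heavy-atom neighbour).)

Check the 14 heavy atoms by environment: 3× C (D2) → no; 3× C (D3) → no; 1× N (D2) → no; 3× C (D1) → match; 2× O (D1) → match; 1× N (charge +1, D3) → no; 1× O (charge -1, D1) → match.
Summing the matching environments: 3 + 2 + 1 = 6 matching atoms.

6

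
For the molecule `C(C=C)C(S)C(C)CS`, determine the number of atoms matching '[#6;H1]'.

3

The query [#6;H1] means: any carbon bearing exactly one hydrogen.
Check the 9 heavy atoms by environment: 3× C (H2) → no; 3× C (H1) → match; 1× C (H3) → no; 2× S (H1) → no.
That gives 3 matching atoms.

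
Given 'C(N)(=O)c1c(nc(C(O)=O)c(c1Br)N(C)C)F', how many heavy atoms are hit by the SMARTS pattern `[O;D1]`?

The query [O;D1] means: aliphatic oxygen bonded to exactly one heavy atom.
Check the 17 heavy atoms by environment: 1× n (aromatic, D2) → no; 5× c (aromatic, D3) → no; 1× F (D1) → no; 2× C (D3) → no; 3× O (D1) → match; 1× Br (D1) → no; 1× N (D3) → no; 2× C (D1) → no; 1× N (D1) → no.
That gives 3 matching atoms.

3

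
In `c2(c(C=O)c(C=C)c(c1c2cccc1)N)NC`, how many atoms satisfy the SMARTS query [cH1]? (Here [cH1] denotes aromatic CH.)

4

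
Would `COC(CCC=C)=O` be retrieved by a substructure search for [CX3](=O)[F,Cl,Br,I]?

The pattern [CX3](=O)[F,Cl,Br,I] describes a carbonyl carbon bonded to a halogen — an acyl halide.
The closest candidate here is a methyl-ester group (-C(=O)OCH3), but the carbonyl is bonded to -O-C, not to a halogen. No other fragment satisfies the full query, so there is no match.

No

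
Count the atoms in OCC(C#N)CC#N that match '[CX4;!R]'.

3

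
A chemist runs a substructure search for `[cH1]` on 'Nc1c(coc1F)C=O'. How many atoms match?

1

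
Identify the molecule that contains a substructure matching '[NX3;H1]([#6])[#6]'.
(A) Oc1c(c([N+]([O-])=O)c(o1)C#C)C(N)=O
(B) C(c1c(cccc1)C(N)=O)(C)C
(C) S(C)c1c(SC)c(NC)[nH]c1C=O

[NX3;H1]([#6])[#6] describes a trivalent nitrogen with one H, bonded to two carbons (a secondary amine).
(A) has a primary amide (-C(=O)NH2) but the -C(=O)NH2 nitrogen has H2, not H1.
(B) has a primary amide (-C(=O)NH2) but the -C(=O)NH2 nitrogen has H2, not H1.
(C) contains an N-methylamino group (-NHCH3), which satisfies every atom and bond constraint.
So the answer is (C).

C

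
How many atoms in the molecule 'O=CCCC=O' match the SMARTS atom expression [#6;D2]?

4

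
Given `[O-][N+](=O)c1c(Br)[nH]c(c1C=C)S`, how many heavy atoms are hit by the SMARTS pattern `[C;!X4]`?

2

The query [C;!X4] means: aliphatic carbon that does not have four total connections.
Check the 12 heavy atoms by environment: 1× n (aromatic, X3) → no; 4× c (aromatic, X3) → no; 1× N (charge +1, X3) → no; 1× O (charge -1, X1) → no; 1× O (X1) → no; 1× Br (X1) → no; 2× C (X3) → match; 1× S (X2) → no.
That gives 2 matching atoms.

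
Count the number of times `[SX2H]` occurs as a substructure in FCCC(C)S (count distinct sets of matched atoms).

[SX2H] is the SMARTS for a thiol: an aliphatic sulfur with two connections, one being H.
Exactly one fragment in the molecule meets all constraints, giving 1 match.

1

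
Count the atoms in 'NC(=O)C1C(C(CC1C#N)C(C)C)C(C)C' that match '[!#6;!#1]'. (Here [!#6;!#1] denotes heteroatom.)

3

Check the 16 heavy atoms by environment: 13× C → no; 2× N → match; 1× O → match.
Summing the matching environments: 2 + 1 = 3 matching atoms.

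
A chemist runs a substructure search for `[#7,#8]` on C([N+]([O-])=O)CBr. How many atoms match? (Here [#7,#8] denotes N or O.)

3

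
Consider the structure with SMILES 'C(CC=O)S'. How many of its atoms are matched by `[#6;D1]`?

The query [#6;D1] means: carbon bonded to exactly one heavy atom.
Check the 5 heavy atoms by environment: 3× C (D2) → no; 1× O (D1) → no; 1× S (D1) → no.
No environment satisfies the query, so 0 matching atoms.

0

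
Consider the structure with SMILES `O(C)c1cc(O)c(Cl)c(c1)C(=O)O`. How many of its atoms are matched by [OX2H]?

2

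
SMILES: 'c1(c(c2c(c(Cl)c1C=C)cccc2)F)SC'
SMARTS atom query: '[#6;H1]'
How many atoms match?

5

The query [#6;H1] means: any carbon bearing exactly one hydrogen.
Check the 16 heavy atoms by environment: 6× c (aromatic, H0) → no; 4× c (aromatic, H1) → match; 1× F (H0) → no; 1× Cl (H0) → no; 1× S (H0) → no; 1× C (H3) → no; 1× C (H1) → match; 1× C (H2) → no.
Summing the matching environments: 4 + 1 = 5 matching atoms.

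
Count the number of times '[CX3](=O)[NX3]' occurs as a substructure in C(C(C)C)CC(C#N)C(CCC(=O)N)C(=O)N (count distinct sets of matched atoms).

2

[CX3](=O)[NX3] is the SMARTS for an amide: a carbonyl carbon bonded to a trivalent nitrogen.
The molecule carries 2 separate instances of a primary amide (-C(=O)NH2) meeting every constraint; each maps to a distinct set of atoms, giving 2 matches.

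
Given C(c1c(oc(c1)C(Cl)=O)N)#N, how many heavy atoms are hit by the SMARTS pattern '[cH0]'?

Check the 11 heavy atoms by environment: 1× o (aromatic, H0) → no; 3× c (aromatic, H0) → match; 1× c (aromatic, H1) → no; 1× N (H2) → no; 2× C (H0) → no; 1× N (H0) → no; 1× O (H0) → no; 1× Cl (H0) → no.
That gives 3 matching atoms.

3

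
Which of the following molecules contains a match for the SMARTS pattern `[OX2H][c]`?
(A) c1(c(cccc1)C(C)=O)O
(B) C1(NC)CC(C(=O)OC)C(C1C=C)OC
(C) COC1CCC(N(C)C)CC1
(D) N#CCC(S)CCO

A

[OX2H][c] describes a hydroxyl oxygen attached to an aromatic carbon (a phenol).
(A) contains a hydroxyl group (-OH), which satisfies every atom and bond constraint.
(B) has a methoxy ether (-OCH3) but the oxygen has H0, not H1.
(C) has a methoxy ether (-OCH3) but the oxygen has H0, not H1.
(D) has a hydroxyl group (-OH) but the -OH is on an aliphatic carbon, not an aromatic c.
So the answer is (A).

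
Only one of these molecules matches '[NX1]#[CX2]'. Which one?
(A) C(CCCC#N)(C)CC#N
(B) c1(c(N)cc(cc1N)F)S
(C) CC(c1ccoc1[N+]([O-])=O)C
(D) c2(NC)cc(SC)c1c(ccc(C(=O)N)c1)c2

[NX1]#[CX2] describes a nitrogen triple-bonded to a two-connected carbon (a nitrile).
(A) contains a nitrile (-C#N), which satisfies every atom and bond constraint.
(B) has a primary amino group (-NH2) but the nitrogen is NX3 (three connections), not NX1 triple-bonded.
(C) has a nitro group (-[N+](=O)[O-]) but there is no C#N triple bond.
(D) has a primary amide (-C(=O)NH2) but the nitrogen is NX3, not NX1.
So the answer is (A).

A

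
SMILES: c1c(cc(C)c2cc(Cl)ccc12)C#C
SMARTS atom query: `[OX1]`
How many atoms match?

The query [OX1] means: aliphatic oxygen with one total connection — typically a carbonyl =O or an oxide.
Check the 14 heavy atoms by environment: 10× c (aromatic, X3) → no; 1× Cl (X1) → no; 2× C (X2) → no; 1× C (X4) → no.
No environment satisfies the query, so 0 matching atoms.

0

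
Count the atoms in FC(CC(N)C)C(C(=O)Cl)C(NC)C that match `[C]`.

9

Check the 14 heavy atoms by environment: 9× C → match; 2× N → no; 1× O → no; 1× Cl → no; 1× F → no.
That gives 9 matching atoms.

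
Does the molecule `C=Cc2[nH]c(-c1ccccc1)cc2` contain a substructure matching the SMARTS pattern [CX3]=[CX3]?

The pattern [CX3]=[CX3] describes a non-aromatic C=C double bond between two sp2 carbons — an alkene.
The molecule carries a vinyl group (-CH=CH2), whose atoms satisfy every constraint of the query, so the pattern matches.

Yes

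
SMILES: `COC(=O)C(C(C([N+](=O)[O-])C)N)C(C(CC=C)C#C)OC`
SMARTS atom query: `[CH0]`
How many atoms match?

The query [CH0] means: aliphatic carbon with no attached hydrogen.
Check the 21 heavy atoms by environment: 2× C (H2) → no; 7× C (H1) → no; 3× C (H3) → no; 2× C (H0) → match; 1× N (charge +1, H0) → no; 1× O (charge -1, H0) → no; 4× O (H0) → no; 1× N (H2) → no.
That gives 2 matching atoms.

2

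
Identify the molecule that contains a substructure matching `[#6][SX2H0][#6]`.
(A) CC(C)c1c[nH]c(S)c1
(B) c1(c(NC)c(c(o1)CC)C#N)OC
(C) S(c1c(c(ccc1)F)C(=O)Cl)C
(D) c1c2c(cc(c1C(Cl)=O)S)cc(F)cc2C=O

C

[#6][SX2H0][#6] describes an aliphatic sulfur bridging two carbons with no H on the sulfur (a thioether).
(A) has a thiol (-SH) but the sulfur has H1, not H0 bridging two carbons.
(B) has a methoxy ether (-OCH3) but the bridging atom is O, not S.
(C) contains a methylthio ether (-SCH3), which satisfies every atom and bond constraint.
(D) has a thiol (-SH) but the sulfur has H1, not H0 bridging two carbons.
So the answer is (C).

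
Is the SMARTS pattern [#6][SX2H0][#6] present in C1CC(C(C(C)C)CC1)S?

No

The pattern [#6][SX2H0][#6] describes an aliphatic sulfur bridging two carbons with no H on the sulfur — a thioether.
The closest candidate here is a thiol (-SH), but the sulfur has H1, not H0 bridging two carbons. No other fragment satisfies the full query, so there is no match.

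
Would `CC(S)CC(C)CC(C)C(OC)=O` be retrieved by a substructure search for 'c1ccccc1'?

The pattern c1ccccc1 describes six aromatic carbons in a ring — a benzene ring.
The closest candidate here is a methyl group (-CH3), but no six-membered all-carbon aromatic ring is present. No other fragment satisfies the full query, so there is no match.

No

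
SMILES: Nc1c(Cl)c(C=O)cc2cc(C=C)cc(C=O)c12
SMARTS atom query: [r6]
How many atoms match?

10

The query [r6] means: r6 matches atoms in a six-membered ring.
Check the 18 heavy atoms by environment: 10× c (aromatic, in 6-ring) → match; 4× C (acyclic) → no; 1× N (acyclic) → no; 1× Cl (acyclic) → no; 2× O (acyclic) → no.
That gives 10 matching atoms.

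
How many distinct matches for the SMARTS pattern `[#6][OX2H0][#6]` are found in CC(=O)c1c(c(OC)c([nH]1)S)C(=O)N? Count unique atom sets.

[#6][OX2H0][#6] is the SMARTS for an ether: an aliphatic oxygen bridging two carbons with no H on the oxygen.
Exactly one fragment in the molecule meets all constraints, giving 1 match.

1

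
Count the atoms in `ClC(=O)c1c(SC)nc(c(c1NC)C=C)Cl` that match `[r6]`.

6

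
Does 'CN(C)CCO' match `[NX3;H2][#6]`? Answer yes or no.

No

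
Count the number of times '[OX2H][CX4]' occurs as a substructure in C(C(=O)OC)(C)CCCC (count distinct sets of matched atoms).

0

[OX2H][CX4] is the SMARTS for an aliphatic alcohol: a hydroxyl oxygen bound to an sp3 (X4) carbon.
No fragment in the molecule satisfies every constraint, giving 0 matches.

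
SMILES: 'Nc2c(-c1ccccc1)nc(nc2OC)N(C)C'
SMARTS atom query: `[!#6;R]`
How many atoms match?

Check the 18 heavy atoms by environment: 2× n (aromatic, in 6-ring) → match; 10× c (aromatic, in 6-ring) → no; 1× O (acyclic) → no; 3× C (acyclic) → no; 2× N (acyclic) → no.
That gives 2 matching atoms.

2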